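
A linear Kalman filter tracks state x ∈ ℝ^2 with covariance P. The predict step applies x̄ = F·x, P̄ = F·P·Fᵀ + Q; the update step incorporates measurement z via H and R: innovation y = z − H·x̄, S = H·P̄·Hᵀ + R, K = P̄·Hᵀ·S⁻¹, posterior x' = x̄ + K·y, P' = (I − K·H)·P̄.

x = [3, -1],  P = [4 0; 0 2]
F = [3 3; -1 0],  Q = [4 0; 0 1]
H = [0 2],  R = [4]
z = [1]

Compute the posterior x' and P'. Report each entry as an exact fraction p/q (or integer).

x̄ = F·x = [6, -3]
P̄ = F·P·Fᵀ + Q = [58 -12; -12 5]
y = z − H·x̄ = [7]
S = H·P̄·Hᵀ + R = [24]
K = P̄·Hᵀ·S⁻¹ = [-1; 5/12]
x' = x̄ + K·y = [-1, -1/12]
P' = (I − K·H)·P̄ = [34 -2; -2 5/6]

x' = [-1, -1/12]
P' = [34 -2; -2 5/6]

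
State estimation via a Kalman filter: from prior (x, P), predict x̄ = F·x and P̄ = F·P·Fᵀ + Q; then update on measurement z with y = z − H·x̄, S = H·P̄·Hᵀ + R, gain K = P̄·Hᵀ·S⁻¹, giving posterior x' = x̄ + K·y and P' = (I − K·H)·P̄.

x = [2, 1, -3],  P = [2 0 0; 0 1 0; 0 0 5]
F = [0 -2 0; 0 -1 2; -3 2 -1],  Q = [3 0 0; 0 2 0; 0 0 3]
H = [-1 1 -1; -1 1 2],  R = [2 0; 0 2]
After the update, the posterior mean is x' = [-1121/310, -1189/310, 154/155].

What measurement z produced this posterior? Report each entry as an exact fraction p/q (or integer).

z = [-1, 2]

x̄ = F·x = [-2, -7, -1]
P̄ = F·P·Fᵀ + Q = [7 2 -4; 2 23 -12; -4 -12 30]
S = H·P̄·Hᵀ + R = [74 -42; -42 116]
K = P̄·Hᵀ·S⁻¹ = [-331/3410 -251/1705; 1851/3410 291/1705; -556/1705 563/1705]
x' − x̄ = [-501/310, 981/310, 309/155] = K·y
y = (KᵀK)⁻¹·Kᵀ·(x' − x̄) = [3, 9]
z = y + H·x̄ = [3, 9] + [-4, -7] = [-1, 2]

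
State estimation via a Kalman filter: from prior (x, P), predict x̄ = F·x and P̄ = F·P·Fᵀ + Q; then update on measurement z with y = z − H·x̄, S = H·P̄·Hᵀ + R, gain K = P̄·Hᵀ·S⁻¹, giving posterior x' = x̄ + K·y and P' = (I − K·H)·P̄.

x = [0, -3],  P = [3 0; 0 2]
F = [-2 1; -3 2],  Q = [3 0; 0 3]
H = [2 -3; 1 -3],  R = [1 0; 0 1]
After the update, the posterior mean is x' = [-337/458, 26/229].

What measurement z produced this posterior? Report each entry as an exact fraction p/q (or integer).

x̄ = F·x = [-3, -6]
P̄ = F·P·Fᵀ + Q = [17 22; 22 38]
S = H·P̄·Hᵀ + R = [147 178; 178 228]
K = P̄·Hᵀ·S⁻¹ = [713/916 -1507/1832; 52/229 -133/229]
x' − x̄ = [1037/458, 1400/229] = K·y
y = (KᵀK)⁻¹·Kᵀ·(x' − x̄) = [-14, -16]
z = y + H·x̄ = [-14, -16] + [12, 15] = [-2, -1]

z = [-2, -1]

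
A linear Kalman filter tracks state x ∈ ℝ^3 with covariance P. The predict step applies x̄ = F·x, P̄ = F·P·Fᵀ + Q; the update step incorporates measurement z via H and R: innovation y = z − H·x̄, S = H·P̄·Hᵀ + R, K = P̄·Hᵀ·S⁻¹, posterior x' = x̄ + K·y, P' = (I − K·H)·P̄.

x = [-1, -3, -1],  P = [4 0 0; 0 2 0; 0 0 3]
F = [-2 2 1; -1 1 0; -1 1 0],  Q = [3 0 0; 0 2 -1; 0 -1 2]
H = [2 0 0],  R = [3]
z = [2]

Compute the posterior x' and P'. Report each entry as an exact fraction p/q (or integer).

x' = [35/41, 14/41, 14/41]
P' = [30/41 12/41 12/41; 12/41 136/41 13/41; 12/41 13/41 136/41]

x̄ = F·x = [-5, -2, -2]
P̄ = F·P·Fᵀ + Q = [30 12 12; 12 8 5; 12 5 8]
y = z − H·x̄ = [12]
S = H·P̄·Hᵀ + R = [123]
K = P̄·Hᵀ·S⁻¹ = [20/41; 8/41; 8/41]
x' = x̄ + K·y = [35/41, 14/41, 14/41]
P' = (I − K·H)·P̄ = [30/41 12/41 12/41; 12/41 136/41 13/41; 12/41 13/41 136/41]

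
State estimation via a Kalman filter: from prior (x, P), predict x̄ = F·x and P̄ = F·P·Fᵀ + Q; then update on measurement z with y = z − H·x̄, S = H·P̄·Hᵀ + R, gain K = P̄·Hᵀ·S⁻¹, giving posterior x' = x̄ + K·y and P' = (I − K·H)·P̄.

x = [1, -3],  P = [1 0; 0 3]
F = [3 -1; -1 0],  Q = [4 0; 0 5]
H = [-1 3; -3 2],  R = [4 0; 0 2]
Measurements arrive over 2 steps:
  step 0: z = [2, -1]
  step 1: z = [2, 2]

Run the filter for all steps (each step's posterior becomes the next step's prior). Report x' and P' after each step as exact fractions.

step 0: x̄ = F·x = [6, -1]
step 0: P̄ = F·P·Fᵀ + Q = [16 -3; -3 6]
step 0: y = z − H·x̄ = [11, 19]
step 0: S = H·P̄·Hᵀ + R = [92 117; 117 206]
step 0: K = P̄·Hᵀ·S⁻¹ = [1168/5263 -2043/5263; 1869/5263 -525/5263]
step 0: x' = x̄ + K·y = [5609/5263, 5321/5263]
step 0: P' = (I − K·H)·P̄ = [3086/5263 2586/5263; 2586/5263 3354/5263]
step 1: x̄ = F·x = [11506/5263, -5609/5263]
step 1: P̄ = F·P·Fᵀ + Q = [36664/5263 -6672/5263; -6672/5263 29401/5263]
step 1: y = z − H·x̄ = [38859/5263, 56262/5263]
step 1: S = H·P̄·Hᵀ + R = [362357/5263 359790/5263; 359790/5263 538170/5263]
step 1: K = P̄·Hᵀ·S⁻¹ = [87856/415231 -769484/2076155; 143777/415231 -529624/6228465]
step 1: x' = x̄ + K·y = [-443566/2076155, 1207948/2076155]
step 1: P' = (I − K·H)·P̄ = [1161592/2076155 972904/2076155; 972904/2076155 3848444/6228465]

step 0: x' = [5609/5263, 5321/5263], P' = [3086/5263 2586/5263; 2586/5263 3354/5263]
step 1: x' = [-443566/2076155, 1207948/2076155], P' = [1161592/2076155 972904/2076155; 972904/2076155 3848444/6228465]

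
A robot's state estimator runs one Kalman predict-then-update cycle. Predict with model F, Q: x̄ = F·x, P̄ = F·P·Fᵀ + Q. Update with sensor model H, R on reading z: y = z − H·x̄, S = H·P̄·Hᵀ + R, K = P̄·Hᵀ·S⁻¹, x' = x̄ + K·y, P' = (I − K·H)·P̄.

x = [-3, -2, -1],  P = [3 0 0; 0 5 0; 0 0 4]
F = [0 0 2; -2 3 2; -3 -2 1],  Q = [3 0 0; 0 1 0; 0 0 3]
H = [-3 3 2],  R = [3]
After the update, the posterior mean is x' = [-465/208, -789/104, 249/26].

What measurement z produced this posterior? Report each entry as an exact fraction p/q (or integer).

z = [3]

x̄ = F·x = [-2, -2, 12]
P̄ = F·P·Fᵀ + Q = [19 16 8; 16 74 -4; 8 -4 54]
S = H·P̄·Hᵀ + R = [624]
K = P̄·Hᵀ·S⁻¹ = [7/624; 83/312; 3/26]
x' − x̄ = [-49/208, -581/104, -63/26] = K·y
y = (KᵀK)⁻¹·Kᵀ·(x' − x̄) = [-21]
z = y + H·x̄ = [-21] + [24] = [3]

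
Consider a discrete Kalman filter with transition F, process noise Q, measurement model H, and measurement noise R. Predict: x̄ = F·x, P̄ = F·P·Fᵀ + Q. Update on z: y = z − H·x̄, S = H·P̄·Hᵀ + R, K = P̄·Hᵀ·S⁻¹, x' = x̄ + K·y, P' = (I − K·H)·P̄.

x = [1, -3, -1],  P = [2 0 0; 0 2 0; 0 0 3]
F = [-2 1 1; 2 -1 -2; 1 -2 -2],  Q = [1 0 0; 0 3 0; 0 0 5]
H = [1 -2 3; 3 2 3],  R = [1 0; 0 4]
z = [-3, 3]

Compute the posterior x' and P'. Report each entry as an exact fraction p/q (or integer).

x̄ = F·x = [-6, 7, 9]
P̄ = F·P·Fᵀ + Q = [14 -16 -14; -16 25 20; -14 20 27]
y = z − H·x̄ = [-10, -20]
S = H·P̄·Hᵀ + R = [98 81; 81 269]
K = P̄·Hᵀ·S⁻¹ = [3668/19801 -3460/19801; -6636/19801 6562/19801; 864/19801 5555/19801]
x' = x̄ + K·y = [-86286/19801, 73727/19801, 58469/19801]
P' = (I − K·H)·P̄ = [151822/19801 -80288/19801 -102910/19801; -80288/19801 48365/19801 56794/19801; -102910/19801 56794/19801 72454/19801]

x' = [-86286/19801, 73727/19801, 58469/19801]
P' = [151822/19801 -80288/19801 -102910/19801; -80288/19801 48365/19801 56794/19801; -102910/19801 56794/19801 72454/19801]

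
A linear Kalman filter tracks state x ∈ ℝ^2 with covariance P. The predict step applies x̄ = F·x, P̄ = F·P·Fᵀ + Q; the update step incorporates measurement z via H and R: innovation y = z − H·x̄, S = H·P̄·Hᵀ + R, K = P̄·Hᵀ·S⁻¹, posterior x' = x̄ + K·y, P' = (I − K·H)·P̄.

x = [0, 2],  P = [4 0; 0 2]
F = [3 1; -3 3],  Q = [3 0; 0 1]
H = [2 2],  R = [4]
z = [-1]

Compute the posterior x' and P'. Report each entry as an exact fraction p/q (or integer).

x̄ = F·x = [2, 6]
P̄ = F·P·Fᵀ + Q = [41 -30; -30 55]
y = z − H·x̄ = [-17]
S = H·P̄·Hᵀ + R = [148]
K = P̄·Hᵀ·S⁻¹ = [11/74; 25/74]
x' = x̄ + K·y = [-39/74, 19/74]
P' = (I − K·H)·P̄ = [1396/37 -1385/37; -1385/37 1410/37]

x' = [-39/74, 19/74]
P' = [1396/37 -1385/37; -1385/37 1410/37]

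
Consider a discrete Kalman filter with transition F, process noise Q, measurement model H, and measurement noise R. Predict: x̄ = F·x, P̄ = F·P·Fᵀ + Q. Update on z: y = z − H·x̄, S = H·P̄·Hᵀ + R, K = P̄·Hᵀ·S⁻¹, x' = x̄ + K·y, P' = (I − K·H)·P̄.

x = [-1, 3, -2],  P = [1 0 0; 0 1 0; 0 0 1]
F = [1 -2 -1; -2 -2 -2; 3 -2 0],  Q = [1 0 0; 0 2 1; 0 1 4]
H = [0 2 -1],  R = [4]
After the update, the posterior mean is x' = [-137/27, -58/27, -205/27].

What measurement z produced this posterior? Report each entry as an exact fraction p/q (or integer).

z = [3]

x̄ = F·x = [-5, 0, -9]
P̄ = F·P·Fᵀ + Q = [7 4 7; 4 14 -1; 7 -1 17]
S = H·P̄·Hᵀ + R = [81]
K = P̄·Hᵀ·S⁻¹ = [1/81; 29/81; -19/81]
x' − x̄ = [-2/27, -58/27, 38/27] = K·y
y = (KᵀK)⁻¹·Kᵀ·(x' − x̄) = [-6]
z = y + H·x̄ = [-6] + [9] = [3]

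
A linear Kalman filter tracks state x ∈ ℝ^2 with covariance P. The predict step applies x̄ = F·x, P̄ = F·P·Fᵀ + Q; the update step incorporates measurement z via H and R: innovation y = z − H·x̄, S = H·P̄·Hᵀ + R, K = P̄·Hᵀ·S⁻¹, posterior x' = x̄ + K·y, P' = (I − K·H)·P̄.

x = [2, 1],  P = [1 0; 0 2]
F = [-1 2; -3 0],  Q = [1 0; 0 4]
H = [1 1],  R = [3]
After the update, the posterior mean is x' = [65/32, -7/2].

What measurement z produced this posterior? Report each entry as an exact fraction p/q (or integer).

x̄ = F·x = [0, -6]
P̄ = F·P·Fᵀ + Q = [10 3; 3 13]
S = H·P̄·Hᵀ + R = [32]
K = P̄·Hᵀ·S⁻¹ = [13/32; 1/2]
x' − x̄ = [65/32, 5/2] = K·y
y = (KᵀK)⁻¹·Kᵀ·(x' − x̄) = [5]
z = y + H·x̄ = [5] + [-6] = [-1]

z = [-1]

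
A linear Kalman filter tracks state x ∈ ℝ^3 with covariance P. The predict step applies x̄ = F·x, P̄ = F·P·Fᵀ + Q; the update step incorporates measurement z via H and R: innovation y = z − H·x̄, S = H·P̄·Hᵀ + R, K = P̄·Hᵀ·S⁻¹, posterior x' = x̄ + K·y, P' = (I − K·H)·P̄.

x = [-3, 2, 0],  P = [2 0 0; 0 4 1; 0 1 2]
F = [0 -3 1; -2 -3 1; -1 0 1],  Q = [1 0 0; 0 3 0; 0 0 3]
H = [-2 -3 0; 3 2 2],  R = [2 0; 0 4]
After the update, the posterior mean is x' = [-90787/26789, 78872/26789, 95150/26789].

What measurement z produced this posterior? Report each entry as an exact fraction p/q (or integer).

x̄ = F·x = [-6, 0, 3]
P̄ = F·P·Fᵀ + Q = [33 32 -1; 32 43 3; -1 3 7]
S = H·P̄·Hᵀ + R = [905 -886; -886 897]
K = P̄·Hᵀ·S⁻¹ = [-2668/26789 2173/26789; -6553/26789 -858/26789; 8783/26789 9183/26789]
x' − x̄ = [69947/26789, 78872/26789, 14783/26789] = K·y
y = (KᵀK)⁻¹·Kᵀ·(x' − x̄) = [-14, 15]
z = y + H·x̄ = [-14, 15] + [12, -12] = [-2, 3]

z = [-2, 3]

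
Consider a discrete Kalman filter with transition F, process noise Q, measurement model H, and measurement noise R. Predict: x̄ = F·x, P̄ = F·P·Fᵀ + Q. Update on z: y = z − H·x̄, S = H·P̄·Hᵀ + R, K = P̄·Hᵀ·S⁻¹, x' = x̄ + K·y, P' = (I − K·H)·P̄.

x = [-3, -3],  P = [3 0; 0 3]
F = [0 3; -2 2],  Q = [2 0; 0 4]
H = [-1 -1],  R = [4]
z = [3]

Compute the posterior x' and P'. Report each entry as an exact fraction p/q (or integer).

x̄ = F·x = [-9, 0]
P̄ = F·P·Fᵀ + Q = [29 18; 18 28]
y = z − H·x̄ = [-6]
S = H·P̄·Hᵀ + R = [97]
K = P̄·Hᵀ·S⁻¹ = [-47/97; -46/97]
x' = x̄ + K·y = [-591/97, 276/97]
P' = (I − K·H)·P̄ = [604/97 -416/97; -416/97 600/97]

x' = [-591/97, 276/97]
P' = [604/97 -416/97; -416/97 600/97]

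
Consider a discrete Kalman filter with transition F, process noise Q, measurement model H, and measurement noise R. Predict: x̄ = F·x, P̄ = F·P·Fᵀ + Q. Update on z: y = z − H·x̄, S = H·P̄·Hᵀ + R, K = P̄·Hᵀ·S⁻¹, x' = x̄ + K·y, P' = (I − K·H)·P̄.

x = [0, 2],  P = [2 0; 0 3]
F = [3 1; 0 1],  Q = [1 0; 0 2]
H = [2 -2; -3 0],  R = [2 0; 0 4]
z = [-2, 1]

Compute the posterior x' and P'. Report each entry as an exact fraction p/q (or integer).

x' = [-120/547, 1905/2188]
P' = [224/547 205/547; 205/547 1737/2188]

x̄ = F·x = [2, 2]
P̄ = F·P·Fᵀ + Q = [22 3; 3 5]
y = z − H·x̄ = [-2, 7]
S = H·P̄·Hᵀ + R = [86 -114; -114 202]
K = P̄·Hᵀ·S⁻¹ = [19/547 -168/547; -917/2188 -615/2188]
x' = x̄ + K·y = [-120/547, 1905/2188]
P' = (I − K·H)·P̄ = [224/547 205/547; 205/547 1737/2188]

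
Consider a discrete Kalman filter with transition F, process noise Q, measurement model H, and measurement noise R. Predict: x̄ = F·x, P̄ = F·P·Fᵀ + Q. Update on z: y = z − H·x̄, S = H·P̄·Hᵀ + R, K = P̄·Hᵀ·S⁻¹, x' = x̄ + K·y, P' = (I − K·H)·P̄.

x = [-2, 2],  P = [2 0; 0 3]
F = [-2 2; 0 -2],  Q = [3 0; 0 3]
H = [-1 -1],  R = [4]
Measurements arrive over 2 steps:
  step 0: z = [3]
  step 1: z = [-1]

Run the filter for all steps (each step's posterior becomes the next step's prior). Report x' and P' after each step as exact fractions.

step 0: x' = [67/18, -31/6], P' = [293/18 -83/6; -83/6 29/2]
step 1: x' = [-659/169, 752/169], P' = [22915/676 -18471/676; -18471/676 16587/676]

step 0: x̄ = F·x = [8, -4]
step 0: P̄ = F·P·Fᵀ + Q = [23 -12; -12 15]
step 0: y = z − H·x̄ = [7]
step 0: S = H·P̄·Hᵀ + R = [18]
step 0: K = P̄·Hᵀ·S⁻¹ = [-11/18; -1/6]
step 0: x' = x̄ + K·y = [67/18, -31/6]
step 0: P' = (I − K·H)·P̄ = [293/18 -83/6; -83/6 29/2]
step 1: x̄ = F·x = [-160/9, 31/3]
step 1: P̄ = F·P·Fᵀ + Q = [2131/9 -340/3; -340/3 61]
step 1: y = z − H·x̄ = [-76/9]
step 1: S = H·P̄·Hᵀ + R = [676/9]
step 1: K = P̄·Hᵀ·S⁻¹ = [-1111/676; 471/676]
step 1: x' = x̄ + K·y = [-659/169, 752/169]
step 1: P' = (I − K·H)·P̄ = [22915/676 -18471/676; -18471/676 16587/676]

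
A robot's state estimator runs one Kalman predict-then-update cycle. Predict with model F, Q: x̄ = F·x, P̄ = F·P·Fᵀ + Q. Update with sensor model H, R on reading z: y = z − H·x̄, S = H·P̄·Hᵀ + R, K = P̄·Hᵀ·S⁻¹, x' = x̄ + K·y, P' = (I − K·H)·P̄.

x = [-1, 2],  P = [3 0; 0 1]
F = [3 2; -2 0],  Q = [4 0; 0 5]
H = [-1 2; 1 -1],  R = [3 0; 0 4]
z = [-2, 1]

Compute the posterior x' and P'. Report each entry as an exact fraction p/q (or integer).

x' = [2714/1247, 431/1247]
P' = [5569/1247 2765/1247; 2765/1247 2101/1247]

x̄ = F·x = [1, 2]
P̄ = F·P·Fᵀ + Q = [35 -18; -18 17]
y = z − H·x̄ = [-5, 2]
S = H·P̄·Hᵀ + R = [178 -123; -123 92]
K = P̄·Hᵀ·S⁻¹ = [-13/1247 701/1247; 479/1247 166/1247]
x' = x̄ + K·y = [2714/1247, 431/1247]
P' = (I − K·H)·P̄ = [5569/1247 2765/1247; 2765/1247 2101/1247]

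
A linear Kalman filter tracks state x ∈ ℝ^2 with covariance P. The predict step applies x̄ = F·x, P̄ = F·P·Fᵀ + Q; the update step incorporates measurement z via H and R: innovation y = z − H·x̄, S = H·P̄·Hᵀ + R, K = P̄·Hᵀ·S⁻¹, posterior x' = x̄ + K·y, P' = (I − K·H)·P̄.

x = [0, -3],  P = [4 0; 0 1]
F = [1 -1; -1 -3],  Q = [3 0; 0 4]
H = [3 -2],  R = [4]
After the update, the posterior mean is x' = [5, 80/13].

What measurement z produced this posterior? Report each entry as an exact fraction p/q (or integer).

z = [3]

x̄ = F·x = [3, 9]
P̄ = F·P·Fᵀ + Q = [8 -1; -1 17]
S = H·P̄·Hᵀ + R = [156]
K = P̄·Hᵀ·S⁻¹ = [1/6; -37/156]
x' − x̄ = [2, -37/13] = K·y
y = (KᵀK)⁻¹·Kᵀ·(x' − x̄) = [12]
z = y + H·x̄ = [12] + [-9] = [3]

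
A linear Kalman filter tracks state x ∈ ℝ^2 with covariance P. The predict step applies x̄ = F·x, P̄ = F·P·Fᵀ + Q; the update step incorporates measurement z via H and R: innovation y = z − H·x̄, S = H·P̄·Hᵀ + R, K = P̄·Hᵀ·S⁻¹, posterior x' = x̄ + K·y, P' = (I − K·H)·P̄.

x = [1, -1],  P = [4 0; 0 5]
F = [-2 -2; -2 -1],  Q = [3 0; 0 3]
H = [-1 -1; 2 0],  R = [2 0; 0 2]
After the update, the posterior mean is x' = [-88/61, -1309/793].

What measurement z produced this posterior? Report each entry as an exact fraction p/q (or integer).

z = [3, -3]

x̄ = F·x = [0, -1]
P̄ = F·P·Fᵀ + Q = [39 26; 26 24]
S = H·P̄·Hᵀ + R = [117 -130; -130 158]
K = P̄·Hᵀ·S⁻¹ = [-5/61 26/61; -570/793 -16/61]
x' − x̄ = [-88/61, -516/793] = K·y
y = (KᵀK)⁻¹·Kᵀ·(x' − x̄) = [2, -3]
z = y + H·x̄ = [2, -3] + [1, 0] = [3, -3]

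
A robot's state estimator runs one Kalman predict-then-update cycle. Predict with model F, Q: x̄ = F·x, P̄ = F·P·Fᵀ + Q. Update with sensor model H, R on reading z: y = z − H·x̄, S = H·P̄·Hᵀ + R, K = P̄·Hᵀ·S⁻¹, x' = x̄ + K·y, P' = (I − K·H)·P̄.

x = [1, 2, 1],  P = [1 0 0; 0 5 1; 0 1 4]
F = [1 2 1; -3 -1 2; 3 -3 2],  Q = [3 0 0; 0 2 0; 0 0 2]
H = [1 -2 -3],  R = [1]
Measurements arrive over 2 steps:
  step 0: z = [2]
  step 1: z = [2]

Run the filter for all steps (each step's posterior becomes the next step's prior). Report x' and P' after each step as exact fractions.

step 0: x̄ = F·x = [6, -3, -1]
step 0: P̄ = F·P·Fᵀ + Q = [32 -2 -18; -2 28 14; -18 14 60]
step 0: y = z − H·x̄ = [-13]
step 0: S = H·P̄·Hᵀ + R = [969]
step 0: K = P̄·Hᵀ·S⁻¹ = [30/323; -100/969; -226/969]
step 0: x' = x̄ + K·y = [1548/323, -1607/969, 1969/969]
step 0: P' = (I − K·H)·P̄ = [7636/323 2354/323 966/323; 2354/323 17132/969 -9034/969; 966/323 -9034/969 7064/969]
step 1: x̄ = F·x = [1133/323, -8387/969, 22691/969]
step 1: P̄ = F·P·Fᵀ + Q = [33105/323 -56098/323 2234/323; -56098/323 297230/969 -11876/969; 2234/323 -11876/969 406622/969]
step 1: y = z − H·x̄ = [49838/969]
step 1: S = H·P̄·Hᵀ + R = [5439254/969]
step 1: K = P̄·Hᵀ·S⁻¹ = [415797/5439254; -363563/2719627; -594706/2719627]
step 1: x' = x̄ + K·y = [20232464/2719627, -42238147/2719627, 33098141/2719627]
step 1: P' = (I − K·H)·P̄ = [379063329/5439254 -316334883/2719627 273997844/2719627; -316334883/2719627 561402088/2719627 -479591832/2719627; 273997844/2719627 -479591832/2719627 411258738/2719627]

step 0: x' = [1548/323, -1607/969, 1969/969], P' = [7636/323 2354/323 966/323; 2354/323 17132/969 -9034/969; 966/323 -9034/969 7064/969]
step 1: x' = [20232464/2719627, -42238147/2719627, 33098141/2719627], P' = [379063329/5439254 -316334883/2719627 273997844/2719627; -316334883/2719627 561402088/2719627 -479591832/2719627; 273997844/2719627 -479591832/2719627 411258738/2719627]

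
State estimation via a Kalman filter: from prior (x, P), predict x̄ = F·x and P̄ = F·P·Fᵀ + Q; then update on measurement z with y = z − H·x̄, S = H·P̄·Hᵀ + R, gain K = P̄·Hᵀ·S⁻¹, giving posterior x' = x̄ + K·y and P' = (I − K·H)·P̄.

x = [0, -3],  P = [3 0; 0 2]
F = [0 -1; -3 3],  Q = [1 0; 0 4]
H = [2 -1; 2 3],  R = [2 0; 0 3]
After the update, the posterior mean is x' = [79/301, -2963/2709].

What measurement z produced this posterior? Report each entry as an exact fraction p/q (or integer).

x̄ = F·x = [3, -9]
P̄ = F·P·Fᵀ + Q = [3 -6; -6 49]
S = H·P̄·Hᵀ + R = [87 -159; -159 384]
K = P̄·Hᵀ·S⁻¹ = [100/301 32/301; -653/2709 682/2709]
x' − x̄ = [-824/301, 21418/2709] = K·y
y = (KᵀK)⁻¹·Kᵀ·(x' − x̄) = [-14, 18]
z = y + H·x̄ = [-14, 18] + [15, -21] = [1, -3]

z = [1, -3]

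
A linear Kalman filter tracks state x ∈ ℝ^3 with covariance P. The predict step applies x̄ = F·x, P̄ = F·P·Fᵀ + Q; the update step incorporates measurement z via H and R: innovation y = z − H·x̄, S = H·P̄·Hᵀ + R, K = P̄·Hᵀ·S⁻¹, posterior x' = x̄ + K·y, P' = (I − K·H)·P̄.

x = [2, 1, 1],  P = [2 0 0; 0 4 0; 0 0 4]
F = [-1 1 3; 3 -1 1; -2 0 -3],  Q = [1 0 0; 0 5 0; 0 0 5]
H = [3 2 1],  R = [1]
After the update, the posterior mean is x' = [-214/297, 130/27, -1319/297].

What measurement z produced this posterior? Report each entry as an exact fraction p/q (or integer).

z = [3]

x̄ = F·x = [2, 6, -7]
P̄ = F·P·Fᵀ + Q = [43 2 -32; 2 31 -24; -32 -24 49]
S = H·P̄·Hᵀ + R = [297]
K = P̄·Hᵀ·S⁻¹ = [101/297; 4/27; -95/297]
x' − x̄ = [-808/297, -32/27, 760/297] = K·y
y = (KᵀK)⁻¹·Kᵀ·(x' − x̄) = [-8]
z = y + H·x̄ = [-8] + [11] = [3]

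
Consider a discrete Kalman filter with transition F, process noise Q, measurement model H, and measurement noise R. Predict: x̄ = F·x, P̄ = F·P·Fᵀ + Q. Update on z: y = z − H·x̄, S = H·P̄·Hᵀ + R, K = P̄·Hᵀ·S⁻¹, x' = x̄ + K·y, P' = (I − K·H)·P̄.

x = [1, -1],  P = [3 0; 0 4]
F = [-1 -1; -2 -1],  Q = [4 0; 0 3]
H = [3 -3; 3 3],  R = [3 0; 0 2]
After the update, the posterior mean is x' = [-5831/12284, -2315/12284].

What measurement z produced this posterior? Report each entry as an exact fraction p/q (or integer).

x̄ = F·x = [0, -1]
P̄ = F·P·Fᵀ + Q = [11 10; 10 19]
S = H·P̄·Hᵀ + R = [93 -72; -72 452]
K = P̄·Hᵀ·S⁻¹ = [491/3071 2025/12284; -495/3071 2049/12284]
x' − x̄ = [-5831/12284, 9969/12284] = K·y
y = (KᵀK)⁻¹·Kᵀ·(x' − x̄) = [-4, 1]
z = y + H·x̄ = [-4, 1] + [3, -3] = [-1, -2]

z = [-1, -2]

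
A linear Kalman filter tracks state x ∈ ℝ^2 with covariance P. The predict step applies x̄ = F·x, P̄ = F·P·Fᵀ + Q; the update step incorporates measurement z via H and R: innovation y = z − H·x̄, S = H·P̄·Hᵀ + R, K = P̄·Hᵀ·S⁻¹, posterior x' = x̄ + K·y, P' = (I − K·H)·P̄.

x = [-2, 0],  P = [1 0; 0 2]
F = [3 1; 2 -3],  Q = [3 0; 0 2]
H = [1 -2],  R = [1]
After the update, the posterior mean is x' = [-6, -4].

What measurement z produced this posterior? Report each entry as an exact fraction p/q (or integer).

x̄ = F·x = [-6, -4]
P̄ = F·P·Fᵀ + Q = [14 0; 0 24]
S = H·P̄·Hᵀ + R = [111]
K = P̄·Hᵀ·S⁻¹ = [14/111; -16/37]
x' − x̄ = [0, 0] = K·y
y = (KᵀK)⁻¹·Kᵀ·(x' − x̄) = [0]
z = y + H·x̄ = [0] + [2] = [2]

z = [2]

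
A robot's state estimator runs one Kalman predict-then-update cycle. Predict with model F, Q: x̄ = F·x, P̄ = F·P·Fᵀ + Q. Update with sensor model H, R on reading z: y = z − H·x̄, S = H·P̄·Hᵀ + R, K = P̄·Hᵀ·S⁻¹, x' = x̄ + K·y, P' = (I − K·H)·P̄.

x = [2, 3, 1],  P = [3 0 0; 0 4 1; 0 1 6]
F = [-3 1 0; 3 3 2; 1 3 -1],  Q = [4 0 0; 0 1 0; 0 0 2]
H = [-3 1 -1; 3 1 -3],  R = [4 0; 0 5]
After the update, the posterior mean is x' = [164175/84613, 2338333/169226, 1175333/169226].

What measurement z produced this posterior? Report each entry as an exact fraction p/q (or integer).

x̄ = F·x = [-3, 17, 10]
P̄ = F·P·Fᵀ + Q = [35 -13 2; -13 100 36; 2 36 41]
S = H·P̄·Hᵀ + R = [478 -224; -224 459]
K = P̄·Hᵀ·S⁻¹ = [-17908/84613 7114/84613; 36749/169226 303/84613; -23193/169226 -20591/84613]
x' − x̄ = [418014/84613, -538509/169226, -516927/169226] = K·y
y = (KᵀK)⁻¹·Kᵀ·(x' − x̄) = [-15, 21]
z = y + H·x̄ = [-15, 21] + [16, -22] = [1, -1]

z = [1, -1]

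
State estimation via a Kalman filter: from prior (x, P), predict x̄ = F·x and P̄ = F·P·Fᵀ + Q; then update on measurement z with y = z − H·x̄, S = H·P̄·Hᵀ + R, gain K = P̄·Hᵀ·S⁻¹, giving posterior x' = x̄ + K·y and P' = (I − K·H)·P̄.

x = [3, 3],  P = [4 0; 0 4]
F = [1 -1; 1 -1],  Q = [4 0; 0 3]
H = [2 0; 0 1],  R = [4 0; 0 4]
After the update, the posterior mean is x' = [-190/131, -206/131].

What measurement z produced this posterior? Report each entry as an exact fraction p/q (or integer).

z = [-3, -2]

x̄ = F·x = [0, 0]
P̄ = F·P·Fᵀ + Q = [12 8; 8 11]
S = H·P̄·Hᵀ + R = [52 16; 16 15]
K = P̄·Hᵀ·S⁻¹ = [58/131 8/131; 16/131 79/131]
x' − x̄ = [-190/131, -206/131] = K·y
y = (KᵀK)⁻¹·Kᵀ·(x' − x̄) = [-3, -2]
z = y + H·x̄ = [-3, -2] + [0, 0] = [-3, -2]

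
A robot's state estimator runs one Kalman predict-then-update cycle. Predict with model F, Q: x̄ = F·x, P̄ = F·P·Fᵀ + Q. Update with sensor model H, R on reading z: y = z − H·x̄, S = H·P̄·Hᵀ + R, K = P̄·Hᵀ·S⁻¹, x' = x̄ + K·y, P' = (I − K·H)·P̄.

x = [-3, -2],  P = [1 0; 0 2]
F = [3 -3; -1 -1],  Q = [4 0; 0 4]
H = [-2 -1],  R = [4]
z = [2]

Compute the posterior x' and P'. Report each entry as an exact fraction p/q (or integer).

x' = [-506/147, 722/147]
P' = [332/147 -404/147; -404/147 860/147]

x̄ = F·x = [-3, 5]
P̄ = F·P·Fᵀ + Q = [31 3; 3 7]
y = z − H·x̄ = [1]
S = H·P̄·Hᵀ + R = [147]
K = P̄·Hᵀ·S⁻¹ = [-65/147; -13/147]
x' = x̄ + K·y = [-506/147, 722/147]
P' = (I − K·H)·P̄ = [332/147 -404/147; -404/147 860/147]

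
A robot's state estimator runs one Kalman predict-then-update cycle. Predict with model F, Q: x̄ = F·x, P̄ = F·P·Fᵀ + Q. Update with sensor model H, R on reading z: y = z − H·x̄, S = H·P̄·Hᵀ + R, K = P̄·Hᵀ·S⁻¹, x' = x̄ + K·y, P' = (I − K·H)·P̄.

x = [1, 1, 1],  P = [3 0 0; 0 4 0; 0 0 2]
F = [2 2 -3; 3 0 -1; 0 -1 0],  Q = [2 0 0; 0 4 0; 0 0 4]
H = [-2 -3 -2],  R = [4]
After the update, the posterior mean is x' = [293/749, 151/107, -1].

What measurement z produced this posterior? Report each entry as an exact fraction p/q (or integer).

z = [-3]

x̄ = F·x = [1, 2, -1]
P̄ = F·P·Fᵀ + Q = [48 24 -8; 24 33 0; -8 0 8]
S = H·P̄·Hᵀ + R = [749]
K = P̄·Hᵀ·S⁻¹ = [-152/749; -21/107; 0]
x' − x̄ = [-456/749, -63/107, 0] = K·y
y = (KᵀK)⁻¹·Kᵀ·(x' − x̄) = [3]
z = y + H·x̄ = [3] + [-6] = [-3]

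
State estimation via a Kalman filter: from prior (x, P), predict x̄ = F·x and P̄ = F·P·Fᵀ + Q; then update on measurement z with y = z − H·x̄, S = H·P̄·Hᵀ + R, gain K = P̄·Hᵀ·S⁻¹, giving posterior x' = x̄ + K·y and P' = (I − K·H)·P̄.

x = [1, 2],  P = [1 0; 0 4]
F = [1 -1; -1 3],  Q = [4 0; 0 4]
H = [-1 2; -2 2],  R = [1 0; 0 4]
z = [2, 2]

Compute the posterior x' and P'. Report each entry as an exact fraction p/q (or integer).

x̄ = F·x = [-1, 5]
P̄ = F·P·Fᵀ + Q = [9 -13; -13 41]
y = z − H·x̄ = [-9, -10]
S = H·P̄·Hᵀ + R = [226 260; 260 308]
K = P̄·Hᵀ·S⁻¹ = [165/502 -211/502; 295/502 -73/502]
x' = x̄ + K·y = [123/502, 585/502]
P' = (I − K·H)·P̄ = [1009/502 587/502; 587/502 441/502]

x' = [123/502, 585/502]
P' = [1009/502 587/502; 587/502 441/502]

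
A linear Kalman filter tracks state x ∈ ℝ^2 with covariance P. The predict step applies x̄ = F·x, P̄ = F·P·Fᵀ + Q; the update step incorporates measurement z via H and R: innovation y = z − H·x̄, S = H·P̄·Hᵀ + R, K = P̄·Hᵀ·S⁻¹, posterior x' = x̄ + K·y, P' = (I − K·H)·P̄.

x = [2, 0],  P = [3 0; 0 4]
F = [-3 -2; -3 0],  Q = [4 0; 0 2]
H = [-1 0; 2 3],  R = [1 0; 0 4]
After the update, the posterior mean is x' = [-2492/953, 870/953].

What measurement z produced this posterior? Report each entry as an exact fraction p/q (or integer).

z = [3, -2]

x̄ = F·x = [-6, -6]
P̄ = F·P·Fᵀ + Q = [47 27; 27 29]
S = H·P̄·Hᵀ + R = [48 -175; -175 777]
K = P̄·Hᵀ·S⁻¹ = [-842/953 25/953; 528/953 2043/6671]
x' − x̄ = [3226/953, 6588/953] = K·y
y = (KᵀK)⁻¹·Kᵀ·(x' − x̄) = [-3, 28]
z = y + H·x̄ = [-3, 28] + [6, -30] = [3, -2]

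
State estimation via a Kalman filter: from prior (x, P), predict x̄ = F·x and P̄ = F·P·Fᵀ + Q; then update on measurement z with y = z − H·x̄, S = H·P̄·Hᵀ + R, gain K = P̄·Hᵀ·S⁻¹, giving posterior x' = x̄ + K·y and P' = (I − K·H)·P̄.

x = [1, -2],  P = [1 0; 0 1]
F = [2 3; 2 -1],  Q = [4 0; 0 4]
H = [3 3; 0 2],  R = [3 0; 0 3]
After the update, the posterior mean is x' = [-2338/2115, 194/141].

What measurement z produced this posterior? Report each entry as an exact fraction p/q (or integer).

x̄ = F·x = [-4, 4]
P̄ = F·P·Fᵀ + Q = [17 1; 1 9]
S = H·P̄·Hᵀ + R = [255 60; 60 39]
K = P̄·Hᵀ·S⁻¹ = [662/2115 -182/423; 2/141 62/141]
x' − x̄ = [6122/2115, -370/141] = K·y
y = (KᵀK)⁻¹·Kᵀ·(x' − x̄) = [1, -6]
z = y + H·x̄ = [1, -6] + [0, 8] = [1, 2]

z = [1, 2]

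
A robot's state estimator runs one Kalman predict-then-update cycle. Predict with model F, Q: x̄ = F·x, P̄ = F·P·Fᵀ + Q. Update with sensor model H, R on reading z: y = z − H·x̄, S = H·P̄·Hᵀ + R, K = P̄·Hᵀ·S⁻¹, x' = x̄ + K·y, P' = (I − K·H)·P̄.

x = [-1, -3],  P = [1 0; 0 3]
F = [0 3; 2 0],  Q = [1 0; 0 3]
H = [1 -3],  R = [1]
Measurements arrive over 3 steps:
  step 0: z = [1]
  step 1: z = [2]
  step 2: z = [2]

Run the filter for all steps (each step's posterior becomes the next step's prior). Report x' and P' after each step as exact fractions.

step 0: x̄ = F·x = [-9, -2]
step 0: P̄ = F·P·Fᵀ + Q = [28 0; 0 7]
step 0: y = z − H·x̄ = [4]
step 0: S = H·P̄·Hᵀ + R = [92]
step 0: K = P̄·Hᵀ·S⁻¹ = [7/23; -21/92]
step 0: x' = x̄ + K·y = [-179/23, -67/23]
step 0: P' = (I − K·H)·P̄ = [448/23 147/23; 147/23 203/92]
step 1: x̄ = F·x = [-201/23, -358/23]
step 1: P̄ = F·P·Fᵀ + Q = [1919/92 882/23; 882/23 1861/23]
step 1: y = z − H·x̄ = [-827/23]
step 1: S = H·P̄·Hᵀ + R = [47839/92]
step 1: K = P̄·Hᵀ·S⁻¹ = [-8665/47839; -18804/47839]
step 1: x' = x̄ + K·y = [-106508/47839, -68498/47839]
step 1: P' = (I − K·H)·P̄ = [181748/47839 63471/47839; 63471/47839 27425/47839]
step 2: x̄ = F·x = [-205494/47839, -213016/47839]
step 2: P̄ = F·P·Fᵀ + Q = [294664/47839 380826/47839; 380826/47839 870509/47839]
step 2: y = z − H·x̄ = [-30716/4349]
step 2: S = H·P̄·Hᵀ + R = [535648/4349]
step 2: K = P̄·Hᵀ·S⁻¹ = [-38537/267824; -202791/535648]
step 2: x' = x̄ + K·y = [-2415239/736516, -2620337/1473032]
step 2: P' = (I − K·H)·P̄ = [5316841/1473032 3685863/2946064; 3685863/2946064 3200809/5892128]

step 0: x' = [-179/23, -67/23], P' = [448/23 147/23; 147/23 203/92]
step 1: x' = [-106508/47839, -68498/47839], P' = [181748/47839 63471/47839; 63471/47839 27425/47839]
step 2: x' = [-2415239/736516, -2620337/1473032], P' = [5316841/1473032 3685863/2946064; 3685863/2946064 3200809/5892128]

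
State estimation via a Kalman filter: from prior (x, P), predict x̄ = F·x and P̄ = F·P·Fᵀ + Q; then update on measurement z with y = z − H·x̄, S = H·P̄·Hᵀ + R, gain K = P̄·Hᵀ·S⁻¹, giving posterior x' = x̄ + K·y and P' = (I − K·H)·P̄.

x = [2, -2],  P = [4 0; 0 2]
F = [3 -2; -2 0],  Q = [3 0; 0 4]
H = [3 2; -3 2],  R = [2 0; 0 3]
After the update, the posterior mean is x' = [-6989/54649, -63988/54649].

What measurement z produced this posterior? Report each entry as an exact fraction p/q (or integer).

z = [-3, -2]

x̄ = F·x = [10, -4]
P̄ = F·P·Fᵀ + Q = [47 -24; -24 20]
S = H·P̄·Hᵀ + R = [217 -343; -343 794]
K = P̄·Hᵀ·S⁻¹ = [9015/54649 -1302/7807; 13008/54649 1904/7807]
x' − x̄ = [-553479/54649, 154608/54649] = K·y
y = (KᵀK)⁻¹·Kᵀ·(x' − x̄) = [-25, 36]
z = y + H·x̄ = [-25, 36] + [22, -38] = [-3, -2]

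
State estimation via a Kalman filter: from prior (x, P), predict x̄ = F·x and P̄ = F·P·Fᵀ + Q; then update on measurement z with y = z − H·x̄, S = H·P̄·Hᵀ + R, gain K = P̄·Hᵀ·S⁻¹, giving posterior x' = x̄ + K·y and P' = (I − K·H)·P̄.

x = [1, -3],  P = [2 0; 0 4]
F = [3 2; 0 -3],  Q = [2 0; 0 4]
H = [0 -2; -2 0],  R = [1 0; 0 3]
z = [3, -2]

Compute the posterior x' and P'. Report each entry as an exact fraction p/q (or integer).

x̄ = F·x = [-3, 9]
P̄ = F·P·Fᵀ + Q = [36 -24; -24 40]
y = z − H·x̄ = [21, -8]
S = H·P̄·Hᵀ + R = [161 -96; -96 147]
K = P̄·Hᵀ·S⁻¹ = [48/4817 -2328/4817; -2384/4817 16/4817]
x' = x̄ + K·y = [5181/4817, -6839/4817]
P' = (I − K·H)·P̄ = [3492/4817 -24/4817; -24/4817 1192/4817]

x' = [5181/4817, -6839/4817]
P' = [3492/4817 -24/4817; -24/4817 1192/4817]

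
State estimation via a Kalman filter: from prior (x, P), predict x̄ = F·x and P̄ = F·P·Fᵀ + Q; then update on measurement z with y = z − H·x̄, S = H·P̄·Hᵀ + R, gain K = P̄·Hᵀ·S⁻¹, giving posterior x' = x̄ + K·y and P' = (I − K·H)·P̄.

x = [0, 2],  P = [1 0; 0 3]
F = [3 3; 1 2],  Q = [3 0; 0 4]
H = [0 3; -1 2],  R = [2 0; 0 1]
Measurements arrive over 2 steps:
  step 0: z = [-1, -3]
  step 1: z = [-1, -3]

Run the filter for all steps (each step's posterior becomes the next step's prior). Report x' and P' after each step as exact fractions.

step 0: x' = [1673/733, -655/2199], P' = [1284/733 310/733; 310/733 478/2199]
step 1: x' = [320337/126932, -17153/63466], P' = [223323/126932 26643/63466; 26643/63466 74989/349063]

step 0: x̄ = F·x = [6, 4]
step 0: P̄ = F·P·Fᵀ + Q = [39 21; 21 17]
step 0: y = z − H·x̄ = [-13, -5]
step 0: S = H·P̄·Hᵀ + R = [155 39; 39 24]
step 0: K = P̄·Hᵀ·S⁻¹ = [465/733 -664/733; 239/733 26/2199]
step 0: x' = x̄ + K·y = [1673/733, -655/2199]
step 0: P' = (I − K·H)·P̄ = [1284/733 310/733; 310/733 478/2199]
step 1: x̄ = F·x = [4364/733, 3709/2199]
step 1: P̄ = F·P·Fᵀ + Q = [20769/733 7598/733; 7598/733 18280/2199]
step 1: y = z − H·x̄ = [-4442/733, -923/2199]
step 1: S = H·P̄·Hᵀ + R = [56306/733 13766/733; 13766/733 46450/2199]
step 1: K = P̄·Hᵀ·S⁻¹ = [79929/126932 -116751/126932; 224967/698126 6883/698126]
step 1: x' = x̄ + K·y = [320337/126932, -17153/63466]
step 1: P' = (I − K·H)·P̄ = [223323/126932 26643/63466; 26643/63466 74989/349063]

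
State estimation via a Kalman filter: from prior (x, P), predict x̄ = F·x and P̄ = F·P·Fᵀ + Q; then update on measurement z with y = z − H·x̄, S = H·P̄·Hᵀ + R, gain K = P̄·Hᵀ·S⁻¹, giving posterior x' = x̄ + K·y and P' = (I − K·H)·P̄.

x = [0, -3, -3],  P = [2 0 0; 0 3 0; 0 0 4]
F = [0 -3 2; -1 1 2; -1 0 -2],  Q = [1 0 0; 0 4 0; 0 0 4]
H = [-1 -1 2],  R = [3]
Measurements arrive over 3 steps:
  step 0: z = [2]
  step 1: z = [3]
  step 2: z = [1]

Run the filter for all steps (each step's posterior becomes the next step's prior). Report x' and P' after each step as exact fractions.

step 0: x̄ = F·x = [3, -9, 6]
step 0: P̄ = F·P·Fᵀ + Q = [44 7 -16; 7 25 -14; -16 -14 22]
step 0: y = z − H·x̄ = [-16]
step 0: S = H·P̄·Hᵀ + R = [294]
step 0: K = P̄·Hᵀ·S⁻¹ = [-83/294; -10/49; 37/147]
step 0: x' = x̄ + K·y = [1105/147, -281/49, 290/147]
step 0: P' = (I − K·H)·P̄ = [6047/294 -487/49 719/147; -487/49 625/49 54/49; 719/147 54/49 496/147]
step 1: x̄ = F·x = [3109/147, -456/49, -1685/147]
step 1: P̄ = F·P·Fᵀ + Q = [17062/147 -3370/49 -6833/147; -3370/49 5443/98 1451/98; -6833/147 1451/98 16943/294]
step 1: y = z − H·x̄ = [5552/147]
step 1: S = H·P̄·Hᵀ + R = [115919/294]
step 1: K = P̄·Hᵀ·S⁻¹ = [-41236/115919; 663/6101; 43199/115919]
step 1: x' = x̄ + K·y = [894217/115919, -31736/6101, 302839/115919]
step 1: P' = (I − K·H)·P̄ = [7670790/115919 -326608/6101 670765/115919; -326608/6101 310447/6101 -7086/6101; 670765/115919 -7086/6101 332864/115919]
step 2: x̄ = F·x = [2414630/115919, -891523/115919, -1499895/115919]
step 2: P̄ = F·P·Fᵀ + Q = [56149420/115919 -35783673/115919 -22097446/115919; -35783673/115919 24553923/115919 12814154/115919; -22097446/115919 12814154/115919 12148982/115919]
step 2: y = z − H·x̄ = [4638816/115919]
step 2: S = H·P̄·Hᵀ + R = [95212850/115919]
step 2: K = P̄·Hᵀ·S⁻¹ = [-64560639/95212850; 18429029/47606425; 16790628/47606425]
step 2: x' = x̄ + K·y = [-300128198/47606425, 371351131/47606425, 55935567/47606425]
step 2: P' = (I − K·H)·P̄ = [10162874041/95212850 -4431912426/47606425 276341818/47606425; -4431912426/47606425 4224210647/47606425 -76207346/47606425; 276341818/47606425 -76207346/47606425 125253178/47606425]

step 0: x' = [1105/147, -281/49, 290/147], P' = [6047/294 -487/49 719/147; -487/49 625/49 54/49; 719/147 54/49 496/147]
step 1: x' = [894217/115919, -31736/6101, 302839/115919], P' = [7670790/115919 -326608/6101 670765/115919; -326608/6101 310447/6101 -7086/6101; 670765/115919 -7086/6101 332864/115919]
step 2: x' = [-300128198/47606425, 371351131/47606425, 55935567/47606425], P' = [10162874041/95212850 -4431912426/47606425 276341818/47606425; -4431912426/47606425 4224210647/47606425 -76207346/47606425; 276341818/47606425 -76207346/47606425 125253178/47606425]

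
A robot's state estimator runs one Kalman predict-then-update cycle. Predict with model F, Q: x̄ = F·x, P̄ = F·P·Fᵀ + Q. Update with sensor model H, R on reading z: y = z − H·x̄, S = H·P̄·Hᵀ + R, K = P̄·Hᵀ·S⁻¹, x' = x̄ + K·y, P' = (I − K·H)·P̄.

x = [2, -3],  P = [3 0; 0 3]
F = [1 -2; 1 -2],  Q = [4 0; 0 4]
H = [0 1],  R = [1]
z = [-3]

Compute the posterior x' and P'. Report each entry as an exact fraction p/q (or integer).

x̄ = F·x = [8, 8]
P̄ = F·P·Fᵀ + Q = [19 15; 15 19]
y = z − H·x̄ = [-11]
S = H·P̄·Hᵀ + R = [20]
K = P̄·Hᵀ·S⁻¹ = [3/4; 19/20]
x' = x̄ + K·y = [-1/4, -49/20]
P' = (I − K·H)·P̄ = [31/4 3/4; 3/4 19/20]

x' = [-1/4, -49/20]
P' = [31/4 3/4; 3/4 19/20]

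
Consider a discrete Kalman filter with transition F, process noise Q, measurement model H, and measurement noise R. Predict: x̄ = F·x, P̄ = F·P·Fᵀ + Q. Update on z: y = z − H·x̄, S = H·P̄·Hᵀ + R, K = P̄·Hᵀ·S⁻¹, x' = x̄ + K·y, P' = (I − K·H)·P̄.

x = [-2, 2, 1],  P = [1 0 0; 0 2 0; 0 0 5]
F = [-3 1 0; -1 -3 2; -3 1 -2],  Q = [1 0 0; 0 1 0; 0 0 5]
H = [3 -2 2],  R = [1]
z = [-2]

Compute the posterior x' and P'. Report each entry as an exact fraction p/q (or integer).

x̄ = F·x = [8, -2, 6]
P̄ = F·P·Fᵀ + Q = [12 -3 11; -3 40 -23; 11 -23 36]
y = z − H·x̄ = [-42]
S = H·P̄·Hᵀ + R = [765]
K = P̄·Hᵀ·S⁻¹ = [64/765; -3/17; 151/765]
x' = x̄ + K·y = [1144/255, 92/17, -584/255]
P' = (I − K·H)·P̄ = [5084/765 141/17 -1249/765; 141/17 275/17 62/17; -1249/765 62/17 4739/765]

x' = [1144/255, 92/17, -584/255]
P' = [5084/765 141/17 -1249/765; 141/17 275/17 62/17; -1249/765 62/17 4739/765]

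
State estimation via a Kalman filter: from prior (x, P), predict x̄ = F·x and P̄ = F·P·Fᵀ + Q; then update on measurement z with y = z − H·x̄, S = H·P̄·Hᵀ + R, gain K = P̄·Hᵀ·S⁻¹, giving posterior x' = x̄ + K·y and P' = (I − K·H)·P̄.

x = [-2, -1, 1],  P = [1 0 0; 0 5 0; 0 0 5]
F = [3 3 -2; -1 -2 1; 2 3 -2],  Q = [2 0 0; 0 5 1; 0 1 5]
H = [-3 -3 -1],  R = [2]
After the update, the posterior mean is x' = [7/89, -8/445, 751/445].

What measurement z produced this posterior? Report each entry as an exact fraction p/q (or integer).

x̄ = F·x = [-11, 5, -9]
P̄ = F·P·Fᵀ + Q = [76 -43 71; -43 31 -41; 71 -41 74]
S = H·P̄·Hᵀ + R = [445]
K = P̄·Hᵀ·S⁻¹ = [-34/89; 77/445; -164/445]
x' − x̄ = [986/89, -2233/445, 4756/445] = K·y
y = (KᵀK)⁻¹·Kᵀ·(x' − x̄) = [-29]
z = y + H·x̄ = [-29] + [27] = [-2]

z = [-2]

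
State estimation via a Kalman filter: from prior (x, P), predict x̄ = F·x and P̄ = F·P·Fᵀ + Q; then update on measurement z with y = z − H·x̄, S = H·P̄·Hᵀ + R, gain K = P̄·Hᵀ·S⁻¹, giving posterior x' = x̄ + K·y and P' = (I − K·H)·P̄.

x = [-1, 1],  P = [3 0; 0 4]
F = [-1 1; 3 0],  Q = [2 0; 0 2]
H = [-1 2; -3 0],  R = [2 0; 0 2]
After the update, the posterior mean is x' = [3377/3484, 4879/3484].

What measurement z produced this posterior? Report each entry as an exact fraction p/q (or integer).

x̄ = F·x = [2, -3]
P̄ = F·P·Fᵀ + Q = [9 -9; -9 29]
S = H·P̄·Hᵀ + R = [163 81; 81 83]
K = P̄·Hᵀ·S⁻¹ = [-27/3484 -1107/3484; 1687/3484 -513/3484]
x' − x̄ = [-3591/3484, 15331/3484] = K·y
y = (KᵀK)⁻¹·Kᵀ·(x' − x̄) = [10, 3]
z = y + H·x̄ = [10, 3] + [-8, -6] = [2, -3]

z = [2, -3]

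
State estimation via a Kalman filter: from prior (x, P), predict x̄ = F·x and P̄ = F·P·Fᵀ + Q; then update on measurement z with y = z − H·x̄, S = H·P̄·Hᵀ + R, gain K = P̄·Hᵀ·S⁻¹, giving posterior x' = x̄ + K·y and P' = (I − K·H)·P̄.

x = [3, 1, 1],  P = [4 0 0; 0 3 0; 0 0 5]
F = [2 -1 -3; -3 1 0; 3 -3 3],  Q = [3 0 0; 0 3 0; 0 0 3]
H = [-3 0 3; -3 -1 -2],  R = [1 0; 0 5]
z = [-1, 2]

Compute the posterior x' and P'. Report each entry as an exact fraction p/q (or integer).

x' = [495340/1105223, -3792892/1105223, 131553/1105223]
P' = [891389/1105223 -3031326/1105223 844707/1105223; -3031326/1105223 14000295/1105223 -3043431/1105223; 844707/1105223 -3043431/1105223 920760/1105223]

x̄ = F·x = [2, -8, 9]
P̄ = F·P·Fᵀ + Q = [67 -27 -12; -27 42 -45; -12 -45 111]
y = z − H·x̄ = [-22, 18]
S = H·P̄·Hᵀ + R = [1819 27; 27 608]
K = P̄·Hᵀ·S⁻¹ = [-140046/1105223 -266451/1105223; -36315/1105223 236109/1105223; 228159/1105223 -266442/1105223]
x' = x̄ + K·y = [495340/1105223, -3792892/1105223, 131553/1105223]
P' = (I − K·H)·P̄ = [891389/1105223 -3031326/1105223 844707/1105223; -3031326/1105223 14000295/1105223 -3043431/1105223; 844707/1105223 -3043431/1105223 920760/1105223]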